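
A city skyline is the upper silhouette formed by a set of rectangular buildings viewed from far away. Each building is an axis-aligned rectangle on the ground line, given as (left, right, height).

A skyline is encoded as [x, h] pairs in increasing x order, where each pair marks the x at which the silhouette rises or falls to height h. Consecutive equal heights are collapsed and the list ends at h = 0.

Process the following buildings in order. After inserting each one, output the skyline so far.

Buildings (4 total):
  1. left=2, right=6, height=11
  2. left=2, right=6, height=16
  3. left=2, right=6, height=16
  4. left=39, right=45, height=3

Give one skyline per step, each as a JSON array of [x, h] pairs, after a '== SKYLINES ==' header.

== SKYLINES ==
[[2,11],[6,0]]
[[2,16],[6,0]]
[[2,16],[6,0]]
[[2,16],[6,0],[39,3],[45,0]]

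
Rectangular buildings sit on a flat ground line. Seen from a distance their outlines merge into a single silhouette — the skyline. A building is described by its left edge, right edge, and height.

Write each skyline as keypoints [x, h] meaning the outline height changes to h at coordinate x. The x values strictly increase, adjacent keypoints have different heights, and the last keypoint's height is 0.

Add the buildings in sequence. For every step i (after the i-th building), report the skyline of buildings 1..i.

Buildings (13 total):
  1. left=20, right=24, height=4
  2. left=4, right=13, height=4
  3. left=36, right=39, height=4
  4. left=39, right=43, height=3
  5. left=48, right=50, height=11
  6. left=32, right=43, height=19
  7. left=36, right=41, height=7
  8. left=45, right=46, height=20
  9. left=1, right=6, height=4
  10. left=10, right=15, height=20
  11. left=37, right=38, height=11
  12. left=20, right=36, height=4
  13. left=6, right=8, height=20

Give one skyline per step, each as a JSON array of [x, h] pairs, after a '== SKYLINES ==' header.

== SKYLINES ==
[[20,4],[24,0]]
[[4,4],[13,0],[20,4],[24,0]]
[[4,4],[13,0],[20,4],[24,0],[36,4],[39,0]]
[[4,4],[13,0],[20,4],[24,0],[36,4],[39,3],[43,0]]
[[4,4],[13,0],[20,4],[24,0],[36,4],[39,3],[43,0],[48,11],[50,0]]
[[4,4],[13,0],[20,4],[24,0],[32,19],[43,0],[48,11],[50,0]]
[[4,4],[13,0],[20,4],[24,0],[32,19],[43,0],[48,11],[50,0]]
[[4,4],[13,0],[20,4],[24,0],[32,19],[43,0],[45,20],[46,0],[48,11],[50,0]]
[[1,4],[13,0],[20,4],[24,0],[32,19],[43,0],[45,20],[46,0],[48,11],[50,0]]
[[1,4],[10,20],[15,0],[20,4],[24,0],[32,19],[43,0],[45,20],[46,0],[48,11],[50,0]]
[[1,4],[10,20],[15,0],[20,4],[24,0],[32,19],[43,0],[45,20],[46,0],[48,11],[50,0]]
[[1,4],[10,20],[15,0],[20,4],[32,19],[43,0],[45,20],[46,0],[48,11],[50,0]]
[[1,4],[6,20],[8,4],[10,20],[15,0],[20,4],[32,19],[43,0],[45,20],[46,0],[48,11],[50,0]]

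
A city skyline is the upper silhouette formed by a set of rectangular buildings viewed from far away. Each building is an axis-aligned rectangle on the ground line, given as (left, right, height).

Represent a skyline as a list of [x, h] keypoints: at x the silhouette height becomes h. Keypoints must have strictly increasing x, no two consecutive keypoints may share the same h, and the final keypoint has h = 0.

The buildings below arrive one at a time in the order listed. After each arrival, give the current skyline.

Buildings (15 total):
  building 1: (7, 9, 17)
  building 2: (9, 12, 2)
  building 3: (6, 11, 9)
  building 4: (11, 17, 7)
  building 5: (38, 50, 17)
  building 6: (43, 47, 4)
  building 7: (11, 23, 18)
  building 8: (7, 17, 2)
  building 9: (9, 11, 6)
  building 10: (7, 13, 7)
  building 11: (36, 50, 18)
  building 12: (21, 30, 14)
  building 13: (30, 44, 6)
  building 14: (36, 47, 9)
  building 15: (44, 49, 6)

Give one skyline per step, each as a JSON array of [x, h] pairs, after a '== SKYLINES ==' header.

== SKYLINES ==
[[7,17],[9,0]]
[[7,17],[9,2],[12,0]]
[[6,9],[7,17],[9,9],[11,2],[12,0]]
[[6,9],[7,17],[9,9],[11,7],[17,0]]
[[6,9],[7,17],[9,9],[11,7],[17,0],[38,17],[50,0]]
[[6,9],[7,17],[9,9],[11,7],[17,0],[38,17],[50,0]]
[[6,9],[7,17],[9,9],[11,18],[23,0],[38,17],[50,0]]
[[6,9],[7,17],[9,9],[11,18],[23,0],[38,17],[50,0]]
[[6,9],[7,17],[9,9],[11,18],[23,0],[38,17],[50,0]]
[[6,9],[7,17],[9,9],[11,18],[23,0],[38,17],[50,0]]
[[6,9],[7,17],[9,9],[11,18],[23,0],[36,18],[50,0]]
[[6,9],[7,17],[9,9],[11,18],[23,14],[30,0],[36,18],[50,0]]
[[6,9],[7,17],[9,9],[11,18],[23,14],[30,6],[36,18],[50,0]]
[[6,9],[7,17],[9,9],[11,18],[23,14],[30,6],[36,18],[50,0]]
[[6,9],[7,17],[9,9],[11,18],[23,14],[30,6],[36,18],[50,0]]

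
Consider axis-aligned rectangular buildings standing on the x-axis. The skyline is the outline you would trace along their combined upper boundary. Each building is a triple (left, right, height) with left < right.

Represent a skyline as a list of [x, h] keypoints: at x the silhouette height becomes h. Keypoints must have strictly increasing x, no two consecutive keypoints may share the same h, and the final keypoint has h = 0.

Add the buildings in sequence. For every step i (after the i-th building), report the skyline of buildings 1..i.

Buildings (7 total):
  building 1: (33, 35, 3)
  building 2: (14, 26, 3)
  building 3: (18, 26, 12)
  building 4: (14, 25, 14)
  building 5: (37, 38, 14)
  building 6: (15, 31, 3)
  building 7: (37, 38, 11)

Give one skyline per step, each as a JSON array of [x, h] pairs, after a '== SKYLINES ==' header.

== SKYLINES ==
[[33,3],[35,0]]
[[14,3],[26,0],[33,3],[35,0]]
[[14,3],[18,12],[26,0],[33,3],[35,0]]
[[14,14],[25,12],[26,0],[33,3],[35,0]]
[[14,14],[25,12],[26,0],[33,3],[35,0],[37,14],[38,0]]
[[14,14],[25,12],[26,3],[31,0],[33,3],[35,0],[37,14],[38,0]]
[[14,14],[25,12],[26,3],[31,0],[33,3],[35,0],[37,14],[38,0]]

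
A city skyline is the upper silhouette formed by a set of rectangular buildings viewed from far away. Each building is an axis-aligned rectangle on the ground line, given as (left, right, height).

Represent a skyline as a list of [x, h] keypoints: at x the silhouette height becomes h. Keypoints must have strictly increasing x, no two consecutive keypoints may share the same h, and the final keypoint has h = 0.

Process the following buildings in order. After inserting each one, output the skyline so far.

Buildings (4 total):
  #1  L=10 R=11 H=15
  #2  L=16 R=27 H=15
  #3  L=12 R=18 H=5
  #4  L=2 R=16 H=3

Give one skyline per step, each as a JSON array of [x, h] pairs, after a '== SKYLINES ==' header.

== SKYLINES ==
[[10,15],[11,0]]
[[10,15],[11,0],[16,15],[27,0]]
[[10,15],[11,0],[12,5],[16,15],[27,0]]
[[2,3],[10,15],[11,3],[12,5],[16,15],[27,0]]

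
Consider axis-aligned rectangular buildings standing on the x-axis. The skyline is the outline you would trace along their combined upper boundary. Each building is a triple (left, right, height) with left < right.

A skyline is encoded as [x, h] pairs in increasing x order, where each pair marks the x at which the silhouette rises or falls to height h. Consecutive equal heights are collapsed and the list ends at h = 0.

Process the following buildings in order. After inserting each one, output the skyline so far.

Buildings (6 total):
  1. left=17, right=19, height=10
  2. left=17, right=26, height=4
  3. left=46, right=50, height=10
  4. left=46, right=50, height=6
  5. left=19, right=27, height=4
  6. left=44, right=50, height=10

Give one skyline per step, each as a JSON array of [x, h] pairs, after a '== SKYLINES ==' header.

== SKYLINES ==
[[17,10],[19,0]]
[[17,10],[19,4],[26,0]]
[[17,10],[19,4],[26,0],[46,10],[50,0]]
[[17,10],[19,4],[26,0],[46,10],[50,0]]
[[17,10],[19,4],[27,0],[46,10],[50,0]]
[[17,10],[19,4],[27,0],[44,10],[50,0]]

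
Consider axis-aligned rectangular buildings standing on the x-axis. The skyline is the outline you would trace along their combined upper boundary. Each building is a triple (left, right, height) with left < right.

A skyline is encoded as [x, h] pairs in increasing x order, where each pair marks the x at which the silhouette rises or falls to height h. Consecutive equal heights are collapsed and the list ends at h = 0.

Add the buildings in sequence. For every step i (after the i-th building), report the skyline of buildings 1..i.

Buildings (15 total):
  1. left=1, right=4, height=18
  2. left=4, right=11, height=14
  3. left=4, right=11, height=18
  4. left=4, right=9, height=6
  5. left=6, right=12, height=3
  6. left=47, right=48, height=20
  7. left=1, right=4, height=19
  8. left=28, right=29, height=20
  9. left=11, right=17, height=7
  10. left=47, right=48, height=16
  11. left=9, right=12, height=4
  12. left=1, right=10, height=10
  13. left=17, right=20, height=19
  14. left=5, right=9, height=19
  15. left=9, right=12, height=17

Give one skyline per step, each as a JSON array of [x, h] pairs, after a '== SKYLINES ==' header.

== SKYLINES ==
[[1,18],[4,0]]
[[1,18],[4,14],[11,0]]
[[1,18],[11,0]]
[[1,18],[11,0]]
[[1,18],[11,3],[12,0]]
[[1,18],[11,3],[12,0],[47,20],[48,0]]
[[1,19],[4,18],[11,3],[12,0],[47,20],[48,0]]
[[1,19],[4,18],[11,3],[12,0],[28,20],[29,0],[47,20],[48,0]]
[[1,19],[4,18],[11,7],[17,0],[28,20],[29,0],[47,20],[48,0]]
[[1,19],[4,18],[11,7],[17,0],[28,20],[29,0],[47,20],[48,0]]
[[1,19],[4,18],[11,7],[17,0],[28,20],[29,0],[47,20],[48,0]]
[[1,19],[4,18],[11,7],[17,0],[28,20],[29,0],[47,20],[48,0]]
[[1,19],[4,18],[11,7],[17,19],[20,0],[28,20],[29,0],[47,20],[48,0]]
[[1,19],[4,18],[5,19],[9,18],[11,7],[17,19],[20,0],[28,20],[29,0],[47,20],[48,0]]
[[1,19],[4,18],[5,19],[9,18],[11,17],[12,7],[17,19],[20,0],[28,20],[29,0],[47,20],[48,0]]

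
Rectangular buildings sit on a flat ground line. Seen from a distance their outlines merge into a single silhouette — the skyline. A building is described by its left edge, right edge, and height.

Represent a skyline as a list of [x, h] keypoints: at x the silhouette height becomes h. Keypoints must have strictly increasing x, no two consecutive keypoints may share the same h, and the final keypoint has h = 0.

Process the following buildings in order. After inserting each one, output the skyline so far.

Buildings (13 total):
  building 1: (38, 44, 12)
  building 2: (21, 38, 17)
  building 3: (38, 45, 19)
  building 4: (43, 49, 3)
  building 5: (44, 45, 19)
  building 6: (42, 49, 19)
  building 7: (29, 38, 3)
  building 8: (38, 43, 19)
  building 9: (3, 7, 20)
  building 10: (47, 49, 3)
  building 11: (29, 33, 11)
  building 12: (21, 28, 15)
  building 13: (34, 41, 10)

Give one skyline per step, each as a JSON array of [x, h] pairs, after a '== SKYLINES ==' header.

== SKYLINES ==
[[38,12],[44,0]]
[[21,17],[38,12],[44,0]]
[[21,17],[38,19],[45,0]]
[[21,17],[38,19],[45,3],[49,0]]
[[21,17],[38,19],[45,3],[49,0]]
[[21,17],[38,19],[49,0]]
[[21,17],[38,19],[49,0]]
[[21,17],[38,19],[49,0]]
[[3,20],[7,0],[21,17],[38,19],[49,0]]
[[3,20],[7,0],[21,17],[38,19],[49,0]]
[[3,20],[7,0],[21,17],[38,19],[49,0]]
[[3,20],[7,0],[21,17],[38,19],[49,0]]
[[3,20],[7,0],[21,17],[38,19],[49,0]]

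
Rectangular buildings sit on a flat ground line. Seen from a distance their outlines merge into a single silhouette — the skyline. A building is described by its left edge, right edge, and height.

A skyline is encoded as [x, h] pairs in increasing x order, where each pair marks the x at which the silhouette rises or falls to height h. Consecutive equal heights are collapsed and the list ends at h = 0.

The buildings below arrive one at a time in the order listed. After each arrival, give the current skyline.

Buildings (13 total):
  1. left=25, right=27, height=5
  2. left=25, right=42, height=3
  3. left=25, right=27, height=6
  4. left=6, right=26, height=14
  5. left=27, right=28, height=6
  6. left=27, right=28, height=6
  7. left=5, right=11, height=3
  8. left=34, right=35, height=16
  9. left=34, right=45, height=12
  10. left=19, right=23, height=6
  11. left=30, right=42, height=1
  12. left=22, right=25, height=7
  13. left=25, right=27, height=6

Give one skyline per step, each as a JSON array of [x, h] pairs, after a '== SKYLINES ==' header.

== SKYLINES ==
[[25,5],[27,0]]
[[25,5],[27,3],[42,0]]
[[25,6],[27,3],[42,0]]
[[6,14],[26,6],[27,3],[42,0]]
[[6,14],[26,6],[28,3],[42,0]]
[[6,14],[26,6],[28,3],[42,0]]
[[5,3],[6,14],[26,6],[28,3],[42,0]]
[[5,3],[6,14],[26,6],[28,3],[34,16],[35,3],[42,0]]
[[5,3],[6,14],[26,6],[28,3],[34,16],[35,12],[45,0]]
[[5,3],[6,14],[26,6],[28,3],[34,16],[35,12],[45,0]]
[[5,3],[6,14],[26,6],[28,3],[34,16],[35,12],[45,0]]
[[5,3],[6,14],[26,6],[28,3],[34,16],[35,12],[45,0]]
[[5,3],[6,14],[26,6],[28,3],[34,16],[35,12],[45,0]]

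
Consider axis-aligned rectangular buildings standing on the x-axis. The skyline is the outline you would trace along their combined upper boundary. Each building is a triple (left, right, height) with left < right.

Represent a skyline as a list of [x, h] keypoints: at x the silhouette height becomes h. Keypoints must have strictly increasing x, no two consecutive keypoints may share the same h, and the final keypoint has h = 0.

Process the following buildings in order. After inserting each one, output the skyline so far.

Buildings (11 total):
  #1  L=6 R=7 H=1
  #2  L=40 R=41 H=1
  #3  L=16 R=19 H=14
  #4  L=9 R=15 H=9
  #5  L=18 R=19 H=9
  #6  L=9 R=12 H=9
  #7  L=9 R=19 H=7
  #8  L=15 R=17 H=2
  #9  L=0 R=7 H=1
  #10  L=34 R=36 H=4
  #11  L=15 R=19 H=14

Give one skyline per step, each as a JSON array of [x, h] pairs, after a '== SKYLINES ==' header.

== SKYLINES ==
[[6,1],[7,0]]
[[6,1],[7,0],[40,1],[41,0]]
[[6,1],[7,0],[16,14],[19,0],[40,1],[41,0]]
[[6,1],[7,0],[9,9],[15,0],[16,14],[19,0],[40,1],[41,0]]
[[6,1],[7,0],[9,9],[15,0],[16,14],[19,0],[40,1],[41,0]]
[[6,1],[7,0],[9,9],[15,0],[16,14],[19,0],[40,1],[41,0]]
[[6,1],[7,0],[9,9],[15,7],[16,14],[19,0],[40,1],[41,0]]
[[6,1],[7,0],[9,9],[15,7],[16,14],[19,0],[40,1],[41,0]]
[[0,1],[7,0],[9,9],[15,7],[16,14],[19,0],[40,1],[41,0]]
[[0,1],[7,0],[9,9],[15,7],[16,14],[19,0],[34,4],[36,0],[40,1],[41,0]]
[[0,1],[7,0],[9,9],[15,14],[19,0],[34,4],[36,0],[40,1],[41,0]]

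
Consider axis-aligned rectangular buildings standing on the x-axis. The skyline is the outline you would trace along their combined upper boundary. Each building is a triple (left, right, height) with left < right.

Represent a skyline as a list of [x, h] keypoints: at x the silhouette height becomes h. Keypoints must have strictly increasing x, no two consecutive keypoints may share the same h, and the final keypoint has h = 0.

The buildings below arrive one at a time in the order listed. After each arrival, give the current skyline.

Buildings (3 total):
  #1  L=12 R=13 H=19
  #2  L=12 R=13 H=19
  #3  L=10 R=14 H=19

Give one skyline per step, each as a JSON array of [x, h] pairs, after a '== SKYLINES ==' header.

== SKYLINES ==
[[12,19],[13,0]]
[[12,19],[13,0]]
[[10,19],[14,0]]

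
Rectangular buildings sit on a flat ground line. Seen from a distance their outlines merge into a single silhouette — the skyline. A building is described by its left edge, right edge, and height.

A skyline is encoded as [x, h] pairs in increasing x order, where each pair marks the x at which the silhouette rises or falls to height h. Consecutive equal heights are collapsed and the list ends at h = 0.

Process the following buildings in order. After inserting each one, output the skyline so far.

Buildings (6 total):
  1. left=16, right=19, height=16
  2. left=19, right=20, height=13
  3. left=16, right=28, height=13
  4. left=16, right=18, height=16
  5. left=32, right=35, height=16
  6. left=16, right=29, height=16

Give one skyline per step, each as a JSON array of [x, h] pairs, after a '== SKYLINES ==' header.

== SKYLINES ==
[[16,16],[19,0]]
[[16,16],[19,13],[20,0]]
[[16,16],[19,13],[28,0]]
[[16,16],[19,13],[28,0]]
[[16,16],[19,13],[28,0],[32,16],[35,0]]
[[16,16],[29,0],[32,16],[35,0]]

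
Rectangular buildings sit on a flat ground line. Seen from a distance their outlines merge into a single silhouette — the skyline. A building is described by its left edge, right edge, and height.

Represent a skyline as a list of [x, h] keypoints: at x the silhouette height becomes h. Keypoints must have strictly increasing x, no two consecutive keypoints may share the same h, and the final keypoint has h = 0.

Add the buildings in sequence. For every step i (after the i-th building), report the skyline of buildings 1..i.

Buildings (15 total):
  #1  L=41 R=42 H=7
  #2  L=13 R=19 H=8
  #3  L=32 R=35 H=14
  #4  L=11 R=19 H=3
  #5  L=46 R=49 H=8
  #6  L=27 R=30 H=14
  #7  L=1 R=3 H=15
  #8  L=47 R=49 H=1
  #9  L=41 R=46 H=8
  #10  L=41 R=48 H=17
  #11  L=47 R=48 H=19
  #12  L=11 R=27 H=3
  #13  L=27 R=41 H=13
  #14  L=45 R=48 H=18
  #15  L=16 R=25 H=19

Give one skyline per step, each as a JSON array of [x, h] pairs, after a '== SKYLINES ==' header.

== SKYLINES ==
[[41,7],[42,0]]
[[13,8],[19,0],[41,7],[42,0]]
[[13,8],[19,0],[32,14],[35,0],[41,7],[42,0]]
[[11,3],[13,8],[19,0],[32,14],[35,0],[41,7],[42,0]]
[[11,3],[13,8],[19,0],[32,14],[35,0],[41,7],[42,0],[46,8],[49,0]]
[[11,3],[13,8],[19,0],[27,14],[30,0],[32,14],[35,0],[41,7],[42,0],[46,8],[49,0]]
[[1,15],[3,0],[11,3],[13,8],[19,0],[27,14],[30,0],[32,14],[35,0],[41,7],[42,0],[46,8],[49,0]]
[[1,15],[3,0],[11,3],[13,8],[19,0],[27,14],[30,0],[32,14],[35,0],[41,7],[42,0],[46,8],[49,0]]
[[1,15],[3,0],[11,3],[13,8],[19,0],[27,14],[30,0],[32,14],[35,0],[41,8],[49,0]]
[[1,15],[3,0],[11,3],[13,8],[19,0],[27,14],[30,0],[32,14],[35,0],[41,17],[48,8],[49,0]]
[[1,15],[3,0],[11,3],[13,8],[19,0],[27,14],[30,0],[32,14],[35,0],[41,17],[47,19],[48,8],[49,0]]
[[1,15],[3,0],[11,3],[13,8],[19,3],[27,14],[30,0],[32,14],[35,0],[41,17],[47,19],[48,8],[49,0]]
[[1,15],[3,0],[11,3],[13,8],[19,3],[27,14],[30,13],[32,14],[35,13],[41,17],[47,19],[48,8],[49,0]]
[[1,15],[3,0],[11,3],[13,8],[19,3],[27,14],[30,13],[32,14],[35,13],[41,17],[45,18],[47,19],[48,8],[49,0]]
[[1,15],[3,0],[11,3],[13,8],[16,19],[25,3],[27,14],[30,13],[32,14],[35,13],[41,17],[45,18],[47,19],[48,8],[49,0]]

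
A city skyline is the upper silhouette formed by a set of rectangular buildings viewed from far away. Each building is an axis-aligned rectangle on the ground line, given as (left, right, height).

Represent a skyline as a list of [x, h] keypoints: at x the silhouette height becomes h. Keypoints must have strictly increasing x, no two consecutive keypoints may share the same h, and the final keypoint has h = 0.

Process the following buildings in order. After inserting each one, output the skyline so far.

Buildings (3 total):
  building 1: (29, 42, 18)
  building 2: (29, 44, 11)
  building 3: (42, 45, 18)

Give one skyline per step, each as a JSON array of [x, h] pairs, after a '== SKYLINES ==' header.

== SKYLINES ==
[[29,18],[42,0]]
[[29,18],[42,11],[44,0]]
[[29,18],[45,0]]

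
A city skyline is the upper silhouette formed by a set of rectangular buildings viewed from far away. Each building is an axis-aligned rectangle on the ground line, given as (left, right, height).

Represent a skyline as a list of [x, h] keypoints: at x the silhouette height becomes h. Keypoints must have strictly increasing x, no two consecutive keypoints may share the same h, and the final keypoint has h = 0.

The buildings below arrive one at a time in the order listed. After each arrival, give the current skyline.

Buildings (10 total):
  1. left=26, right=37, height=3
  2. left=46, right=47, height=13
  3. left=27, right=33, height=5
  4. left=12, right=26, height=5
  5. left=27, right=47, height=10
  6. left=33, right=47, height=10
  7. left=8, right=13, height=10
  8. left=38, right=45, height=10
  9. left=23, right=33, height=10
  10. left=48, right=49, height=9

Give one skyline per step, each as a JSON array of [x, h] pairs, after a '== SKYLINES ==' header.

== SKYLINES ==
[[26,3],[37,0]]
[[26,3],[37,0],[46,13],[47,0]]
[[26,3],[27,5],[33,3],[37,0],[46,13],[47,0]]
[[12,5],[26,3],[27,5],[33,3],[37,0],[46,13],[47,0]]
[[12,5],[26,3],[27,10],[46,13],[47,0]]
[[12,5],[26,3],[27,10],[46,13],[47,0]]
[[8,10],[13,5],[26,3],[27,10],[46,13],[47,0]]
[[8,10],[13,5],[26,3],[27,10],[46,13],[47,0]]
[[8,10],[13,5],[23,10],[46,13],[47,0]]
[[8,10],[13,5],[23,10],[46,13],[47,0],[48,9],[49,0]]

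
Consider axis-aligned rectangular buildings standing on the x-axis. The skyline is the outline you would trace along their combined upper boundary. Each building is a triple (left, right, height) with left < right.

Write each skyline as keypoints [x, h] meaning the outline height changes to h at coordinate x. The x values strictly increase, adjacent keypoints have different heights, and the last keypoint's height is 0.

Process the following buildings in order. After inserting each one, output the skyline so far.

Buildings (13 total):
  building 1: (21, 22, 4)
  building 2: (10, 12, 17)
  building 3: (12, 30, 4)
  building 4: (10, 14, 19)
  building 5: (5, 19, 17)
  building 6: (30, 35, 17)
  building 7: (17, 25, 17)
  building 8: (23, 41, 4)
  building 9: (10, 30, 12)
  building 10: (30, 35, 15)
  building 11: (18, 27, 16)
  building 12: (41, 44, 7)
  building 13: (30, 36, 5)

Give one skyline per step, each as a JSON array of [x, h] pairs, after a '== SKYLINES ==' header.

== SKYLINES ==
[[21,4],[22,0]]
[[10,17],[12,0],[21,4],[22,0]]
[[10,17],[12,4],[30,0]]
[[10,19],[14,4],[30,0]]
[[5,17],[10,19],[14,17],[19,4],[30,0]]
[[5,17],[10,19],[14,17],[19,4],[30,17],[35,0]]
[[5,17],[10,19],[14,17],[25,4],[30,17],[35,0]]
[[5,17],[10,19],[14,17],[25,4],[30,17],[35,4],[41,0]]
[[5,17],[10,19],[14,17],[25,12],[30,17],[35,4],[41,0]]
[[5,17],[10,19],[14,17],[25,12],[30,17],[35,4],[41,0]]
[[5,17],[10,19],[14,17],[25,16],[27,12],[30,17],[35,4],[41,0]]
[[5,17],[10,19],[14,17],[25,16],[27,12],[30,17],[35,4],[41,7],[44,0]]
[[5,17],[10,19],[14,17],[25,16],[27,12],[30,17],[35,5],[36,4],[41,7],[44,0]]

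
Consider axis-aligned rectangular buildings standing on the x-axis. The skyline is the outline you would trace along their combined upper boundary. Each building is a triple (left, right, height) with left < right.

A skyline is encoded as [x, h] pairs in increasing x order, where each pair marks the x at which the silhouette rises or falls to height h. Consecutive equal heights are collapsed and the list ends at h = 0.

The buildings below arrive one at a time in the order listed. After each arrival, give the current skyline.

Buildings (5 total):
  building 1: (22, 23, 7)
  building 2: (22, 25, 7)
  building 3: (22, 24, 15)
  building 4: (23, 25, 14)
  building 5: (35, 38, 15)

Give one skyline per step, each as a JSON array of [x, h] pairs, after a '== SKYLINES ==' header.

== SKYLINES ==
[[22,7],[23,0]]
[[22,7],[25,0]]
[[22,15],[24,7],[25,0]]
[[22,15],[24,14],[25,0]]
[[22,15],[24,14],[25,0],[35,15],[38,0]]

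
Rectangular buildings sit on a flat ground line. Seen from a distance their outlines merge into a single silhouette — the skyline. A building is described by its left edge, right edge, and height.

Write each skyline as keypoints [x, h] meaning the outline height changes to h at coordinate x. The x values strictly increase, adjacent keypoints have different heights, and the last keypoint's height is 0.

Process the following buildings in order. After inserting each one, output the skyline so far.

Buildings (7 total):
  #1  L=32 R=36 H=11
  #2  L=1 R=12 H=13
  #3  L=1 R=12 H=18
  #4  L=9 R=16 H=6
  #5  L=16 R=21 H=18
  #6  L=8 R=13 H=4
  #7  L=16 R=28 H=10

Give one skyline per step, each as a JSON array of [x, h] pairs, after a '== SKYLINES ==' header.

== SKYLINES ==
[[32,11],[36,0]]
[[1,13],[12,0],[32,11],[36,0]]
[[1,18],[12,0],[32,11],[36,0]]
[[1,18],[12,6],[16,0],[32,11],[36,0]]
[[1,18],[12,6],[16,18],[21,0],[32,11],[36,0]]
[[1,18],[12,6],[16,18],[21,0],[32,11],[36,0]]
[[1,18],[12,6],[16,18],[21,10],[28,0],[32,11],[36,0]]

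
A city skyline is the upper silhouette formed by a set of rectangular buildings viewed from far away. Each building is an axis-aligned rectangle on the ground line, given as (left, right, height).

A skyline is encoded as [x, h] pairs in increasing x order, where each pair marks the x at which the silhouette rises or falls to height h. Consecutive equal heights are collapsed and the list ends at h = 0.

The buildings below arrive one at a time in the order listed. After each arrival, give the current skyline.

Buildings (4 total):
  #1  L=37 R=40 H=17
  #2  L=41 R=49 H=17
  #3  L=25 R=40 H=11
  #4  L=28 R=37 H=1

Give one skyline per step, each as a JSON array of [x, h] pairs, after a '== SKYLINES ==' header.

== SKYLINES ==
[[37,17],[40,0]]
[[37,17],[40,0],[41,17],[49,0]]
[[25,11],[37,17],[40,0],[41,17],[49,0]]
[[25,11],[37,17],[40,0],[41,17],[49,0]]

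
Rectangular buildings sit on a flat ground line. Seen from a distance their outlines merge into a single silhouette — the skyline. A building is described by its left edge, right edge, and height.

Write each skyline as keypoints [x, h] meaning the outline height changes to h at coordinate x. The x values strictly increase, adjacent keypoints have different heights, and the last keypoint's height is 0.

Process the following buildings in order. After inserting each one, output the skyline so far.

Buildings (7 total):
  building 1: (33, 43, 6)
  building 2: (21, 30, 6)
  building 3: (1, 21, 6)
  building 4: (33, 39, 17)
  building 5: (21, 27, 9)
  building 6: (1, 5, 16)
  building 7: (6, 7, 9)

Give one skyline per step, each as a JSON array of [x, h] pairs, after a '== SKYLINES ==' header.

== SKYLINES ==
[[33,6],[43,0]]
[[21,6],[30,0],[33,6],[43,0]]
[[1,6],[30,0],[33,6],[43,0]]
[[1,6],[30,0],[33,17],[39,6],[43,0]]
[[1,6],[21,9],[27,6],[30,0],[33,17],[39,6],[43,0]]
[[1,16],[5,6],[21,9],[27,6],[30,0],[33,17],[39,6],[43,0]]
[[1,16],[5,6],[6,9],[7,6],[21,9],[27,6],[30,0],[33,17],[39,6],[43,0]]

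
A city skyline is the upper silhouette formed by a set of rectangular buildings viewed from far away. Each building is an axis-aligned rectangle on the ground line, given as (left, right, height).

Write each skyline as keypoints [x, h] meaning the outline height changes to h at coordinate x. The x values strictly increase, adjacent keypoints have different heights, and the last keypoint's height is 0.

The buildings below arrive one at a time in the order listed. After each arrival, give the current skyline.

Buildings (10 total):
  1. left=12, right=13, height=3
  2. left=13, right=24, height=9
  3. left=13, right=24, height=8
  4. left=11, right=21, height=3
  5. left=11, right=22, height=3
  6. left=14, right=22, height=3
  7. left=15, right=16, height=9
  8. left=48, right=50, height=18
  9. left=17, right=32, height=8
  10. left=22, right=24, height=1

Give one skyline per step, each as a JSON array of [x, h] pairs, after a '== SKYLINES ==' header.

== SKYLINES ==
[[12,3],[13,0]]
[[12,3],[13,9],[24,0]]
[[12,3],[13,9],[24,0]]
[[11,3],[13,9],[24,0]]
[[11,3],[13,9],[24,0]]
[[11,3],[13,9],[24,0]]
[[11,3],[13,9],[24,0]]
[[11,3],[13,9],[24,0],[48,18],[50,0]]
[[11,3],[13,9],[24,8],[32,0],[48,18],[50,0]]
[[11,3],[13,9],[24,8],[32,0],[48,18],[50,0]]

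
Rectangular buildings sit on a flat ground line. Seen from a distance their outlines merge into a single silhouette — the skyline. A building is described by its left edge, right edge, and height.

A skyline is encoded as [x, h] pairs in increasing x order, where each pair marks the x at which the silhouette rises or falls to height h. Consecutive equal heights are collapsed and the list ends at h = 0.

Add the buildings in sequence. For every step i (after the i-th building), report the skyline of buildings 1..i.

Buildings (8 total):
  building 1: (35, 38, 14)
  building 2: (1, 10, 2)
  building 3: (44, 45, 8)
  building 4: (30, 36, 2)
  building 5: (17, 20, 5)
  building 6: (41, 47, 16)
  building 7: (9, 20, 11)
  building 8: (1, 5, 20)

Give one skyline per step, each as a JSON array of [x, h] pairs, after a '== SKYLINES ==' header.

== SKYLINES ==
[[35,14],[38,0]]
[[1,2],[10,0],[35,14],[38,0]]
[[1,2],[10,0],[35,14],[38,0],[44,8],[45,0]]
[[1,2],[10,0],[30,2],[35,14],[38,0],[44,8],[45,0]]
[[1,2],[10,0],[17,5],[20,0],[30,2],[35,14],[38,0],[44,8],[45,0]]
[[1,2],[10,0],[17,5],[20,0],[30,2],[35,14],[38,0],[41,16],[47,0]]
[[1,2],[9,11],[20,0],[30,2],[35,14],[38,0],[41,16],[47,0]]
[[1,20],[5,2],[9,11],[20,0],[30,2],[35,14],[38,0],[41,16],[47,0]]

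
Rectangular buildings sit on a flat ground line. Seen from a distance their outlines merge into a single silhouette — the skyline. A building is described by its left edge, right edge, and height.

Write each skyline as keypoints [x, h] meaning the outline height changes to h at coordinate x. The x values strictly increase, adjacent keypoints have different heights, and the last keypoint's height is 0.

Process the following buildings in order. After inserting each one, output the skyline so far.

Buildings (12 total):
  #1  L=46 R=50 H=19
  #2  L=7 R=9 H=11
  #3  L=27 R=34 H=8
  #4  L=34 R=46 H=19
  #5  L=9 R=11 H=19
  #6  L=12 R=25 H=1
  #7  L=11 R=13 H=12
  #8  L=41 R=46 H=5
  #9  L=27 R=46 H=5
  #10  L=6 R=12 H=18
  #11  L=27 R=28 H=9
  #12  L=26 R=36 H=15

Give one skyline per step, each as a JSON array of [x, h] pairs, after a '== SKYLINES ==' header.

== SKYLINES ==
[[46,19],[50,0]]
[[7,11],[9,0],[46,19],[50,0]]
[[7,11],[9,0],[27,8],[34,0],[46,19],[50,0]]
[[7,11],[9,0],[27,8],[34,19],[50,0]]
[[7,11],[9,19],[11,0],[27,8],[34,19],[50,0]]
[[7,11],[9,19],[11,0],[12,1],[25,0],[27,8],[34,19],[50,0]]
[[7,11],[9,19],[11,12],[13,1],[25,0],[27,8],[34,19],[50,0]]
[[7,11],[9,19],[11,12],[13,1],[25,0],[27,8],[34,19],[50,0]]
[[7,11],[9,19],[11,12],[13,1],[25,0],[27,8],[34,19],[50,0]]
[[6,18],[9,19],[11,18],[12,12],[13,1],[25,0],[27,8],[34,19],[50,0]]
[[6,18],[9,19],[11,18],[12,12],[13,1],[25,0],[27,9],[28,8],[34,19],[50,0]]
[[6,18],[9,19],[11,18],[12,12],[13,1],[25,0],[26,15],[34,19],[50,0]]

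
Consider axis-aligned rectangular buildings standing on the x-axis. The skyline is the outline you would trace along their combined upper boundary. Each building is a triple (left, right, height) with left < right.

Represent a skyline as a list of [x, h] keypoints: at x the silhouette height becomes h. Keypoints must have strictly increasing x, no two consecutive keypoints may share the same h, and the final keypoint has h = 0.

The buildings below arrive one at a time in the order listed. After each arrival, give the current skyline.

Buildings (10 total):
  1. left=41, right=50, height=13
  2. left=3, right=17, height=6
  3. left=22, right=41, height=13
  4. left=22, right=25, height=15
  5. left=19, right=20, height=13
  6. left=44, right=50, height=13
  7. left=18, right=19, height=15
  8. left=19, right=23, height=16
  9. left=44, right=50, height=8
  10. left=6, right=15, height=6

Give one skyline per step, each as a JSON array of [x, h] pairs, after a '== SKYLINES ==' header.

== SKYLINES ==
[[41,13],[50,0]]
[[3,6],[17,0],[41,13],[50,0]]
[[3,6],[17,0],[22,13],[50,0]]
[[3,6],[17,0],[22,15],[25,13],[50,0]]
[[3,6],[17,0],[19,13],[20,0],[22,15],[25,13],[50,0]]
[[3,6],[17,0],[19,13],[20,0],[22,15],[25,13],[50,0]]
[[3,6],[17,0],[18,15],[19,13],[20,0],[22,15],[25,13],[50,0]]
[[3,6],[17,0],[18,15],[19,16],[23,15],[25,13],[50,0]]
[[3,6],[17,0],[18,15],[19,16],[23,15],[25,13],[50,0]]
[[3,6],[17,0],[18,15],[19,16],[23,15],[25,13],[50,0]]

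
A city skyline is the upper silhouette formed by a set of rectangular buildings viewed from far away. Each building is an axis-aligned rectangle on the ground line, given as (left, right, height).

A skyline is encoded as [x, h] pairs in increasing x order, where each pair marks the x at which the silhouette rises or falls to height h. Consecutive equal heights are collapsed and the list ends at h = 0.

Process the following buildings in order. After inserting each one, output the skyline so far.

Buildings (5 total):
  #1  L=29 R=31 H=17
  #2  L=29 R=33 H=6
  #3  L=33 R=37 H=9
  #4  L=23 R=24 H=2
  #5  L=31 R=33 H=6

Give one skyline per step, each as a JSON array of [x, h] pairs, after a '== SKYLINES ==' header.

== SKYLINES ==
[[29,17],[31,0]]
[[29,17],[31,6],[33,0]]
[[29,17],[31,6],[33,9],[37,0]]
[[23,2],[24,0],[29,17],[31,6],[33,9],[37,0]]
[[23,2],[24,0],[29,17],[31,6],[33,9],[37,0]]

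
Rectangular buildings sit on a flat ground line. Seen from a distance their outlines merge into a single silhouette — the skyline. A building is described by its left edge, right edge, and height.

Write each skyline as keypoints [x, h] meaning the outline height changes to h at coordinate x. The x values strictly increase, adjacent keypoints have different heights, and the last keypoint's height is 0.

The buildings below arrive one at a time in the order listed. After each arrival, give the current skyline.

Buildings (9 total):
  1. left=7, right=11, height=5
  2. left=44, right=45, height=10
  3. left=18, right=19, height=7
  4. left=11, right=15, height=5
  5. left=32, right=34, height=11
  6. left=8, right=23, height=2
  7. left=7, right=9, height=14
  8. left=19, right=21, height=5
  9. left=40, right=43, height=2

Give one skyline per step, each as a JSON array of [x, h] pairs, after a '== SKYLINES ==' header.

== SKYLINES ==
[[7,5],[11,0]]
[[7,5],[11,0],[44,10],[45,0]]
[[7,5],[11,0],[18,7],[19,0],[44,10],[45,0]]
[[7,5],[15,0],[18,7],[19,0],[44,10],[45,0]]
[[7,5],[15,0],[18,7],[19,0],[32,11],[34,0],[44,10],[45,0]]
[[7,5],[15,2],[18,7],[19,2],[23,0],[32,11],[34,0],[44,10],[45,0]]
[[7,14],[9,5],[15,2],[18,7],[19,2],[23,0],[32,11],[34,0],[44,10],[45,0]]
[[7,14],[9,5],[15,2],[18,7],[19,5],[21,2],[23,0],[32,11],[34,0],[44,10],[45,0]]
[[7,14],[9,5],[15,2],[18,7],[19,5],[21,2],[23,0],[32,11],[34,0],[40,2],[43,0],[44,10],[45,0]]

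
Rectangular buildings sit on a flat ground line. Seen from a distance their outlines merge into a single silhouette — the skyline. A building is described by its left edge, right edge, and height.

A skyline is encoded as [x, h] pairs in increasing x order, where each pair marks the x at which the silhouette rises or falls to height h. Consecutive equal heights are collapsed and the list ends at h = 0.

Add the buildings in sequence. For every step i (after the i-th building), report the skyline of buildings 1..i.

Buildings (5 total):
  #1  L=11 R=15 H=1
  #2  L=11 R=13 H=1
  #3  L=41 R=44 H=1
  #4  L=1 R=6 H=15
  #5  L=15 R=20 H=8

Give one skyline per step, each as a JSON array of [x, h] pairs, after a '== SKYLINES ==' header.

== SKYLINES ==
[[11,1],[15,0]]
[[11,1],[15,0]]
[[11,1],[15,0],[41,1],[44,0]]
[[1,15],[6,0],[11,1],[15,0],[41,1],[44,0]]
[[1,15],[6,0],[11,1],[15,8],[20,0],[41,1],[44,0]]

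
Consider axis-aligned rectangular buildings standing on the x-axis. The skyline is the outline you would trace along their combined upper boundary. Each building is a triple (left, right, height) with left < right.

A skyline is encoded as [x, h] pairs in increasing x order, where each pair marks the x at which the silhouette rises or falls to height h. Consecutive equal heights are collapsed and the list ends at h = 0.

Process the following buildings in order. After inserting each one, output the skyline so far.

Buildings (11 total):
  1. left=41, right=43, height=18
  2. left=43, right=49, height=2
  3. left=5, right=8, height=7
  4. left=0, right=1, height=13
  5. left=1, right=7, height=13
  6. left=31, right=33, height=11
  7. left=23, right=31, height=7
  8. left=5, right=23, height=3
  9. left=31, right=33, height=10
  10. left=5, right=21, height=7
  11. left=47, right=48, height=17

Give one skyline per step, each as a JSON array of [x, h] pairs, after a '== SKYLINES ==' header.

== SKYLINES ==
[[41,18],[43,0]]
[[41,18],[43,2],[49,0]]
[[5,7],[8,0],[41,18],[43,2],[49,0]]
[[0,13],[1,0],[5,7],[8,0],[41,18],[43,2],[49,0]]
[[0,13],[7,7],[8,0],[41,18],[43,2],[49,0]]
[[0,13],[7,7],[8,0],[31,11],[33,0],[41,18],[43,2],[49,0]]
[[0,13],[7,7],[8,0],[23,7],[31,11],[33,0],[41,18],[43,2],[49,0]]
[[0,13],[7,7],[8,3],[23,7],[31,11],[33,0],[41,18],[43,2],[49,0]]
[[0,13],[7,7],[8,3],[23,7],[31,11],[33,0],[41,18],[43,2],[49,0]]
[[0,13],[7,7],[21,3],[23,7],[31,11],[33,0],[41,18],[43,2],[49,0]]
[[0,13],[7,7],[21,3],[23,7],[31,11],[33,0],[41,18],[43,2],[47,17],[48,2],[49,0]]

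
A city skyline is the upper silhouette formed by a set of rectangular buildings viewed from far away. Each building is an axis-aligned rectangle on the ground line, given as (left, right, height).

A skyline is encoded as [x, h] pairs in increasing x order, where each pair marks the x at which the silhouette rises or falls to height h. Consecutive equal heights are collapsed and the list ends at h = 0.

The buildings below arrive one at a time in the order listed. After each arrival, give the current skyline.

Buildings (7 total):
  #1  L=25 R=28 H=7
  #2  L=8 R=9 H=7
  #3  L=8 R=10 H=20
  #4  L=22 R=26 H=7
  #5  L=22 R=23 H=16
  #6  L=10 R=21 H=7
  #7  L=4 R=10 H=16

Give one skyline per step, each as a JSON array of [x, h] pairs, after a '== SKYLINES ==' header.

== SKYLINES ==
[[25,7],[28,0]]
[[8,7],[9,0],[25,7],[28,0]]
[[8,20],[10,0],[25,7],[28,0]]
[[8,20],[10,0],[22,7],[28,0]]
[[8,20],[10,0],[22,16],[23,7],[28,0]]
[[8,20],[10,7],[21,0],[22,16],[23,7],[28,0]]
[[4,16],[8,20],[10,7],[21,0],[22,16],[23,7],[28,0]]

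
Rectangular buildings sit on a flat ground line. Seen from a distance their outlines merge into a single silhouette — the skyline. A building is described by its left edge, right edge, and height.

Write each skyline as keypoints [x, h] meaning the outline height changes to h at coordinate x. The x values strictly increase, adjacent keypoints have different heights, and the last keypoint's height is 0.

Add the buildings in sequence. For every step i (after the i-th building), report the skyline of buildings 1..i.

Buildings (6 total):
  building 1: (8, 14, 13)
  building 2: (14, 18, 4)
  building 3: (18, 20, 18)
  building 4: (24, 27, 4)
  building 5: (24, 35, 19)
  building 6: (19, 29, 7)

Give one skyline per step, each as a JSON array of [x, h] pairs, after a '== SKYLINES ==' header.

== SKYLINES ==
[[8,13],[14,0]]
[[8,13],[14,4],[18,0]]
[[8,13],[14,4],[18,18],[20,0]]
[[8,13],[14,4],[18,18],[20,0],[24,4],[27,0]]
[[8,13],[14,4],[18,18],[20,0],[24,19],[35,0]]
[[8,13],[14,4],[18,18],[20,7],[24,19],[35,0]]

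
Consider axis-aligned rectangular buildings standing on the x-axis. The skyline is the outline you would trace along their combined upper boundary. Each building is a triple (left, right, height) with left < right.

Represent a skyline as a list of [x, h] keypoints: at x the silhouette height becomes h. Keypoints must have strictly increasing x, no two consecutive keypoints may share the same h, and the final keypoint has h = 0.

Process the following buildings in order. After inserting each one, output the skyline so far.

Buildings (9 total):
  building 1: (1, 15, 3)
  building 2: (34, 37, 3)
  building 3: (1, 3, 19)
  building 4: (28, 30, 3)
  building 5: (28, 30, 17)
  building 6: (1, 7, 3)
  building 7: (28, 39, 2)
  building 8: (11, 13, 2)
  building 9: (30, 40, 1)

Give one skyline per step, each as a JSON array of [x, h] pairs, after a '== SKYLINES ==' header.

== SKYLINES ==
[[1,3],[15,0]]
[[1,3],[15,0],[34,3],[37,0]]
[[1,19],[3,3],[15,0],[34,3],[37,0]]
[[1,19],[3,3],[15,0],[28,3],[30,0],[34,3],[37,0]]
[[1,19],[3,3],[15,0],[28,17],[30,0],[34,3],[37,0]]
[[1,19],[3,3],[15,0],[28,17],[30,0],[34,3],[37,0]]
[[1,19],[3,3],[15,0],[28,17],[30,2],[34,3],[37,2],[39,0]]
[[1,19],[3,3],[15,0],[28,17],[30,2],[34,3],[37,2],[39,0]]
[[1,19],[3,3],[15,0],[28,17],[30,2],[34,3],[37,2],[39,1],[40,0]]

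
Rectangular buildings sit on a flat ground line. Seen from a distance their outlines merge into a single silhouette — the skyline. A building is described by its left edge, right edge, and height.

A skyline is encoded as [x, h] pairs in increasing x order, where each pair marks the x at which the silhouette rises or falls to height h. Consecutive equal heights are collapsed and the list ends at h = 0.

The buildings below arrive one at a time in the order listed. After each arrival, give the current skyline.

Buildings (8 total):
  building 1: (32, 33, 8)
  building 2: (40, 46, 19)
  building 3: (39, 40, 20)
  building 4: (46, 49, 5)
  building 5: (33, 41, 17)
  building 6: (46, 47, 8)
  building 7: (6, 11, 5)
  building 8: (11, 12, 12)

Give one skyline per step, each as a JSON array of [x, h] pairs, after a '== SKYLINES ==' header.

== SKYLINES ==
[[32,8],[33,0]]
[[32,8],[33,0],[40,19],[46,0]]
[[32,8],[33,0],[39,20],[40,19],[46,0]]
[[32,8],[33,0],[39,20],[40,19],[46,5],[49,0]]
[[32,8],[33,17],[39,20],[40,19],[46,5],[49,0]]
[[32,8],[33,17],[39,20],[40,19],[46,8],[47,5],[49,0]]
[[6,5],[11,0],[32,8],[33,17],[39,20],[40,19],[46,8],[47,5],[49,0]]
[[6,5],[11,12],[12,0],[32,8],[33,17],[39,20],[40,19],[46,8],[47,5],[49,0]]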